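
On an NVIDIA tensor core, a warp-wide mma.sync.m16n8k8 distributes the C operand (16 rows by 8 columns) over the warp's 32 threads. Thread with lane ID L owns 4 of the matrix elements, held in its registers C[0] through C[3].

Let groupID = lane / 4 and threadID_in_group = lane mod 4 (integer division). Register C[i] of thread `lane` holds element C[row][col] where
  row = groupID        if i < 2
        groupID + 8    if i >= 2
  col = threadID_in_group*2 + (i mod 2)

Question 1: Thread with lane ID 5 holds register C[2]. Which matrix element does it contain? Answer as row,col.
9,2

5: g=1,t=1
[2] (1+8,1*2+0) = (9,2)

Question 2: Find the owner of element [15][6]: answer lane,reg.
31,2

r=15⇒gr=7,Rb=1  c=6⇒th=3,odd=0
L=7*4+3=31  i=1*2+0=2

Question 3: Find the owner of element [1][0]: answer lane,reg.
r=1→G=1,rhi=0  c=0→T=0,p=0
L=1*4+0=4  i=0*2+0=0

4,0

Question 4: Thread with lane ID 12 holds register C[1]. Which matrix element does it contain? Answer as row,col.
3,1

lane 12: G=3 (12/4), T=0 (12%4)
i=1: r=3+0=3, c=0*2+1=1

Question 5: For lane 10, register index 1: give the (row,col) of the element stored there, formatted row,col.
2,5

10: G=2,T=2
[1] (2+0,2*2+1) = (2,5)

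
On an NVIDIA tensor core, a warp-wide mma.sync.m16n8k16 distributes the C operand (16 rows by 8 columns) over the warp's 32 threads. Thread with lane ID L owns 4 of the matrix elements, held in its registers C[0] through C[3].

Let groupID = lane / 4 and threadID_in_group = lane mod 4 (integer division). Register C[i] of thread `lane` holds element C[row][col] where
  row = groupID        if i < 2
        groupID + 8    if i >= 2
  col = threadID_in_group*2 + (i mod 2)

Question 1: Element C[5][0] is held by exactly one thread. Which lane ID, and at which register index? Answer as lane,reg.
r=5->g=5,rb=0  c=0->t=0,b0=0
L=5*4+0=20  i=0*2+0=0

20,0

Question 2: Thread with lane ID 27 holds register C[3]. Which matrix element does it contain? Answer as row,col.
27: g=6,t=3
[3] (6+8,3*2+1) = (14,7)

14,7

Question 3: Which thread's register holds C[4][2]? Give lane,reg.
17,0

r=4⇒gr=4,Rb=0  c=2⇒th=1,odd=0
L=4*4+1=17  i=0*2+0=0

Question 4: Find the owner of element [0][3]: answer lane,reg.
1,1

r: 0->gid=0,r8=0  c: 3->tid=1,i&1=1
L=0*4+1=1  i=0*2+1=1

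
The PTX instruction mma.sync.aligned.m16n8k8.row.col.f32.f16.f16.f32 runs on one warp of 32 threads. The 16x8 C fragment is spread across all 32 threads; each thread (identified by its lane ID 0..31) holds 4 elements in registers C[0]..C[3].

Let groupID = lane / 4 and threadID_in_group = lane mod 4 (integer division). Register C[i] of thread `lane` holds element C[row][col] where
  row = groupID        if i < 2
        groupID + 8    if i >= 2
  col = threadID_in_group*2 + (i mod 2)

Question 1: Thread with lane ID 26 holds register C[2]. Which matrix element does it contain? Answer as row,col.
14,4

lane 26: G=6 (26/4), T=2 (26%4)
i=2: r=6+8=14, c=2*2+0=4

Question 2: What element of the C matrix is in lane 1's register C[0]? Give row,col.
1: grp=0,tig=1
[0] (0+0,1*2+0) = (0,2)

0,2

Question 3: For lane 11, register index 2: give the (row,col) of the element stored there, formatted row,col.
L=11=>grp=11>>2=2, tig=11&3=3
[2]=>row 2+8=10  col 3·2+0=6

10,6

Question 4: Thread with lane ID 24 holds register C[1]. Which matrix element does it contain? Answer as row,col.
lane 24=>24/4=6, 24 mod 4=0
i=1  r:6+0=>6  c:2·0+1=>1

6,1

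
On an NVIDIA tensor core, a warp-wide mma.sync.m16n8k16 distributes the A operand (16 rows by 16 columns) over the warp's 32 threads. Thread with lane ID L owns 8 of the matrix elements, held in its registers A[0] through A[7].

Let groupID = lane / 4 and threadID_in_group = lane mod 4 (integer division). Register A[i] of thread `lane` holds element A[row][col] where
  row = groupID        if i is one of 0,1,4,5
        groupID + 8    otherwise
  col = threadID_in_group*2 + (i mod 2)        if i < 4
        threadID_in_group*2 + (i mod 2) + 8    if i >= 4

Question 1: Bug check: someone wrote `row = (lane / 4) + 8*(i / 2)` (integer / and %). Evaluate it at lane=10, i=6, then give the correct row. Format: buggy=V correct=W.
`(lane / 4) + 8*(i / 2)`[10,6]⇒26
lane 10: gr=2 (10/4), th=2 (10%4)
i=6: r=2+8=10, c=2*2+0+8=12
row: 26 vs 10

buggy=26 correct=10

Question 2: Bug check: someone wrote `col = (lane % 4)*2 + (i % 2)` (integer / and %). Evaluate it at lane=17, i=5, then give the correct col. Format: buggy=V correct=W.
`(lane % 4)*2 + (i % 2)`[17,5]=>3
lane 17: grp=4 (17/4), tig=1 (17%4)
i=5: r=4+0=4, c=1*2+1+8=11
col: 3 vs 11

buggy=3 correct=11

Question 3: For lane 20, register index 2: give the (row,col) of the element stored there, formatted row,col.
L=20->gid=20>>2=5, tid=20&3=0
[2]->row 5+8=13  col 0·2+0+0=0

13,0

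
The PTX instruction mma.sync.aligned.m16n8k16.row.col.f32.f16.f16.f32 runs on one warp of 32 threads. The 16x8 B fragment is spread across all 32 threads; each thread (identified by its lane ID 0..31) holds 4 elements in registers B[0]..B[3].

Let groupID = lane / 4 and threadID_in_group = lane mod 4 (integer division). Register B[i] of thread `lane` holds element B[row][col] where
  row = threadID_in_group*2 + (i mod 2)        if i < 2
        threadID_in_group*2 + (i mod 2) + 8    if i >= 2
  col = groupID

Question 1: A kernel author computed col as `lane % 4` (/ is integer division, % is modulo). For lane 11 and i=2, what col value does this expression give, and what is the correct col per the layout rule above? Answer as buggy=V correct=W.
buggy=3 correct=2

`lane % 4`[11,2]->3
lane 11: g=2 (11/4), t=3 (11%4)
i=2: r=3*2+0+8=14, c=g=2
col: 3 vs 2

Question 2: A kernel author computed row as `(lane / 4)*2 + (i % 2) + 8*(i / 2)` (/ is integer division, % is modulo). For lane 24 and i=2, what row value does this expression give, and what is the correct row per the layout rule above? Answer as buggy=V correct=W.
`(lane / 4)*2 + (i % 2) + 8*(i / 2)`[24,2]=>20
lane 24=>24/4=6, 24 mod 4=0
i=2  r:2·0+0+8=>8  c:6
row: 20 vs 8

buggy=20 correct=8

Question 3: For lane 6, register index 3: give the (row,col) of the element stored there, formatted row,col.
6: grp=1,tig=2
[3] (2*2+1+8,1) = (13,1)

13,1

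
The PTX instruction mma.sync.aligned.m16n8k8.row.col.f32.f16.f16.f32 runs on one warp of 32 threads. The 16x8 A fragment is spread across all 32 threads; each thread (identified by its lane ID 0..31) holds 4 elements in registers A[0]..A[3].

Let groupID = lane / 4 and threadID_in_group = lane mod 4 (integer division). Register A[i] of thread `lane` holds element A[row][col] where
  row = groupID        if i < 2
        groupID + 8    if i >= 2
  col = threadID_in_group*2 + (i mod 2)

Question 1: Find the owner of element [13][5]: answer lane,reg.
r=13->g=5,rb=1  c=5->t=2,b0=1
L=5*4+2=22  i=1*2+1=3

22,3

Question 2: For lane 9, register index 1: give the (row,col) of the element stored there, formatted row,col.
L=9->gid=9>>2=2, tid=9&3=1
[1]->row 2+0=2  col 1·2+1=3

2,3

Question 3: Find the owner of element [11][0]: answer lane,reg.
12,2

r=11→G=3,rhi=1  c=0→T=0,p=0
L=3*4+0=12  i=1*2+0=2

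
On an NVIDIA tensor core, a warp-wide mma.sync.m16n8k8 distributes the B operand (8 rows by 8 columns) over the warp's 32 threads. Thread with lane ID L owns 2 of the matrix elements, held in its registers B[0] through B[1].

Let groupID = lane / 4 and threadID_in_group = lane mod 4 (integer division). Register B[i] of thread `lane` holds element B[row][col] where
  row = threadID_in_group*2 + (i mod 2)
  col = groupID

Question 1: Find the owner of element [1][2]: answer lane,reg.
c=2->g=2  r=1->t=0,b0=1
L=2*4+0=8  i=1=1

8,1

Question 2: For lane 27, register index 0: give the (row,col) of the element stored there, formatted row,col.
6,6

27: g=6,t=3
[0] (3*2+0,6) = (6,6)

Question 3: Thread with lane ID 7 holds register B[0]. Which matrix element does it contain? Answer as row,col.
6,1

L=7→G=7>>2=1, T=7&3=3
[0]→row 3·2+0=6  col G=1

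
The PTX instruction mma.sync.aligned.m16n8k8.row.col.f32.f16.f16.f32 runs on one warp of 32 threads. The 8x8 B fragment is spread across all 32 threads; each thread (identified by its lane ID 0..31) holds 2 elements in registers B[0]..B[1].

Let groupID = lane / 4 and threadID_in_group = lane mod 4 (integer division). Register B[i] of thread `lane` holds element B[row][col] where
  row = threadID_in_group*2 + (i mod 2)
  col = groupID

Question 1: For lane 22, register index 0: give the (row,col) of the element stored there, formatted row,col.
lane 22→22/4=5, 22 mod 4=2
i=0  r:2·2+0→4  c:5

4,5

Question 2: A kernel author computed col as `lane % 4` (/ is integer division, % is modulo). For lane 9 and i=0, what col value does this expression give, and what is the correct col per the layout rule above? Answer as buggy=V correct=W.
buggy=1 correct=2

`lane % 4`[9,0]→1
9: G=2,T=1
[0] (1*2+0,2) = (2,2)
col: 1 vs 2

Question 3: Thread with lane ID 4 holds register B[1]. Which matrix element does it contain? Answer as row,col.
1,1

lane 4=>4/4=1, 4 mod 4=0
i=1  r:2·0+1=>1  c:1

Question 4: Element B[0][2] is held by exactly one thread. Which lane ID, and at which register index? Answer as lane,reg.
c=2⇒gr=2  r=0⇒th=0,odd=0
L=2*4+0=8  i=0=0

8,0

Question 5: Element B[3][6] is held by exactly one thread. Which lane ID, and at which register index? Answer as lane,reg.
25,1

c=6->g=6  r=3->t=1,b0=1
L=6*4+1=25  i=1=1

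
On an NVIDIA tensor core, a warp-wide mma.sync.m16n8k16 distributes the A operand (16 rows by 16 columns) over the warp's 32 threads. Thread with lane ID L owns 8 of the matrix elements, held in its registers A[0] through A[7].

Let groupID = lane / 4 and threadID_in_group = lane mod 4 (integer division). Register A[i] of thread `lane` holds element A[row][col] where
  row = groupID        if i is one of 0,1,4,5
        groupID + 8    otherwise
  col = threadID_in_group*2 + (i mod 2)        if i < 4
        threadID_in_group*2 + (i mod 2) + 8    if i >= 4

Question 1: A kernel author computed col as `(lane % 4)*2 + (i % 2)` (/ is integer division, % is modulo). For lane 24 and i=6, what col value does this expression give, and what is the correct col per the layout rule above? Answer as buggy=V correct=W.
buggy=0 correct=8

`(lane % 4)*2 + (i % 2)`[24,6]->0
lane 24: gid=6 (24/4), tid=0 (24%4)
i=6: r=6+8=14, c=0*2+0+8=8
col: 0 vs 8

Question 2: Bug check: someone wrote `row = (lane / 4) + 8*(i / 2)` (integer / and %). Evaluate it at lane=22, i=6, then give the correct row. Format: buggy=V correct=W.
buggy=29 correct=13

`(lane / 4) + 8*(i / 2)`[22,6]→29
lane 22: G=5 (22/4), T=2 (22%4)
i=6: r=5+8=13, c=2*2+0+8=12
row: 29 vs 13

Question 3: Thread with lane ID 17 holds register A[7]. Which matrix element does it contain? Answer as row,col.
12,11

lane 17⇒17/4=4, 17 mod 4=1
i=7  r:4+8⇒12  c:2·1+1+8⇒11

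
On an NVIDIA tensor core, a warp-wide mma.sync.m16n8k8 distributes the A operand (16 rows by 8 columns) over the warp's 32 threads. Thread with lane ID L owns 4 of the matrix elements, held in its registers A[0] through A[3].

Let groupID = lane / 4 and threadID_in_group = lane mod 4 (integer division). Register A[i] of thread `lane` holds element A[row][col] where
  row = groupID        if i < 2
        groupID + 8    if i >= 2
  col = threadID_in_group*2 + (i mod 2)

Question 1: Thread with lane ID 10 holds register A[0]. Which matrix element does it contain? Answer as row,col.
lane 10->10/4=2, 10 mod 4=2
i=0  r:2+0->2  c:2·2+0->4

2,4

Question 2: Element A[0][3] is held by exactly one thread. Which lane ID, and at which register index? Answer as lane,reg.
r: 0->gid=0,r8=0  c: 3->tid=1,i&1=1
L=0*4+1=1  i=0*2+1=1

1,1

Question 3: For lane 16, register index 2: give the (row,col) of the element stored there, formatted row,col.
12,0

L=16⇒gr=16>>2=4, th=16&3=0
[2]⇒row 4+8=12  col 0·2+0=0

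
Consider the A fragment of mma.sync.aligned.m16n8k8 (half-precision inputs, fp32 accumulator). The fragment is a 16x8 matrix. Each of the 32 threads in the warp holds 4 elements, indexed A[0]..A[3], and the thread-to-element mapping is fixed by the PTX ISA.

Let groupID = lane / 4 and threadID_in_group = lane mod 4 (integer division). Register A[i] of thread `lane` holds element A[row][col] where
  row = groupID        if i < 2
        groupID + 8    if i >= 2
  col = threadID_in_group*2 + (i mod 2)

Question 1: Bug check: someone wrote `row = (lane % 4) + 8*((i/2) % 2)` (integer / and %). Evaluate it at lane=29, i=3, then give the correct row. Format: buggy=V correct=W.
buggy=9 correct=15

`(lane % 4) + 8*((i/2) % 2)`[29,3]=>9
29: grp=7,tig=1
[3] (7+8,1*2+1) = (15,3)
row: 9 vs 15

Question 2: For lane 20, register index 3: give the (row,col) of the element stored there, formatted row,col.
20: gr=5,th=0
[3] (5+8,0*2+1) = (13,1)

13,1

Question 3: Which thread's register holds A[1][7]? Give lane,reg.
7,1

r=1→G=1,rhi=0  c=7→T=3,p=1
L=1*4+3=7  i=0*2+1=1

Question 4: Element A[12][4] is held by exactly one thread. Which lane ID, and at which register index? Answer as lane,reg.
18,2

r=12⇒gr=4,Rb=1  c=4⇒th=2,odd=0
L=4*4+2=18  i=1*2+0=2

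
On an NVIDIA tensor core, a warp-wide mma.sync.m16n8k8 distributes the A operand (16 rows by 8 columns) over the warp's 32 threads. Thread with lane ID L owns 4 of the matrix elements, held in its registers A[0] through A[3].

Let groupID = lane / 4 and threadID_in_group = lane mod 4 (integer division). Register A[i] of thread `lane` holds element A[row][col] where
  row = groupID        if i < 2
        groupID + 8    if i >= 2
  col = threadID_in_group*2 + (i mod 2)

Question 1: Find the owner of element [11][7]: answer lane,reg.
r=11->g=3,rb=1  c=7->t=3,b0=1
L=3*4+3=15  i=1*2+1=3

15,3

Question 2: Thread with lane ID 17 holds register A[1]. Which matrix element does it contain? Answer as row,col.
17: gr=4,th=1
[1] (4+0,1*2+1) = (4,3)

4,3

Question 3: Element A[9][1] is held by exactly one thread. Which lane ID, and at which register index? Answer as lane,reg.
4,3

r=9⇒gr=1,Rb=1  c=1⇒th=0,odd=1
L=1*4+0=4  i=1*2+1=3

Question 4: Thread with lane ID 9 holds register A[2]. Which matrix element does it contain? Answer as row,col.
lane 9->9/4=2, 9 mod 4=1
i=2  r:2+8->10  c:2·1+0->2

10,2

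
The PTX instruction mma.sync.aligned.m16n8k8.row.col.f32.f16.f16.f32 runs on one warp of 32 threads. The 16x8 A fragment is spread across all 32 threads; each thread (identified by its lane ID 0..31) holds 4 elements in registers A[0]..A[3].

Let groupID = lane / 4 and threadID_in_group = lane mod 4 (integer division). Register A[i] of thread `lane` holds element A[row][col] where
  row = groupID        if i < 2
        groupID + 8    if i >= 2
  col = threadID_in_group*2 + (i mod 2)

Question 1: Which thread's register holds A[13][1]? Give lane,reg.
r: 13->gid=5,r8=1  c: 1->tid=0,i&1=1
L=5*4+0=20  i=1*2+1=3

20,3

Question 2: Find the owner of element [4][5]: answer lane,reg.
r=4→G=4,rhi=0  c=5→T=2,p=1
L=4*4+2=18  i=0*2+1=1

18,1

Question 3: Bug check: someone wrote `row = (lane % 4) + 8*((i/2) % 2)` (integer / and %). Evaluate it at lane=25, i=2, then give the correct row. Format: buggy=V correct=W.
buggy=9 correct=14

`(lane % 4) + 8*((i/2) % 2)`[25,2]→9
lane 25: G=6 (25/4), T=1 (25%4)
i=2: r=6+8=14, c=1*2+0=2
row: 9 vs 14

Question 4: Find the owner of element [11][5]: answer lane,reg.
r=11⇒gr=3,Rb=1  c=5⇒th=2,odd=1
L=3*4+2=14  i=1*2+1=3

14,3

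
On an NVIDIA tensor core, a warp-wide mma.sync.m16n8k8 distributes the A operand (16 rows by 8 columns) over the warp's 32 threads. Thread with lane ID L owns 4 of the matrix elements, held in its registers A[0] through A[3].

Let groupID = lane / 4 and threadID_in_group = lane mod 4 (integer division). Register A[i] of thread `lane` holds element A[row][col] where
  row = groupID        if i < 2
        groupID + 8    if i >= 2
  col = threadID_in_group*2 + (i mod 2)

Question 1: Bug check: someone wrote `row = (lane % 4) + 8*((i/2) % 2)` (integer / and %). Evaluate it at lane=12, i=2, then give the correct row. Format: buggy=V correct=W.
buggy=8 correct=11

`(lane % 4) + 8*((i/2) % 2)`[12,2]⇒8
12: gr=3,th=0
[2] (3+8,0*2+0) = (11,0)
row: 8 vs 11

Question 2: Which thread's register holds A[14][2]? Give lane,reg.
r=14->g=6,rb=1  c=2->t=1,b0=0
L=6*4+1=25  i=1*2+0=2

25,2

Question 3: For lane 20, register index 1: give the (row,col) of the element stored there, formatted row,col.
lane 20=>20/4=5, 20 mod 4=0
i=1  r:5+0=>5  c:2·0+1=>1

5,1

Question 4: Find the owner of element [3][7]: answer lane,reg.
r: 3->gid=3,r8=0  c: 7->tid=3,i&1=1
L=3*4+3=15  i=0*2+1=1

15,1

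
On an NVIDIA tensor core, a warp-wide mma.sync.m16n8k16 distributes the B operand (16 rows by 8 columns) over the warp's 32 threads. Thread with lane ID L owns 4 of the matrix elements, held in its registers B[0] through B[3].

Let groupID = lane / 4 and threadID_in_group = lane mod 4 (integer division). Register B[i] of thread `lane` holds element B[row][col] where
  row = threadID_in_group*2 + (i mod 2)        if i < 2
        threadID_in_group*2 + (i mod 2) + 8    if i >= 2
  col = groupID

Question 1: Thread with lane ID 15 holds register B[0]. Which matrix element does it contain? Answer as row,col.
6,3

lane 15: gid=3 (15/4), tid=3 (15%4)
i=0: r=3*2+0+0=6, c=gid=3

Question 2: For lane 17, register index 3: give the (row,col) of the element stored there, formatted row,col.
11,4

L=17→G=17>>2=4, T=17&3=1
[3]→row 1·2+1+8=11  col G=4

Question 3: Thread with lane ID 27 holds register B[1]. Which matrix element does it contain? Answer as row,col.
7,6

27: G=6,T=3
[1] (3*2+1+0,6) = (7,6)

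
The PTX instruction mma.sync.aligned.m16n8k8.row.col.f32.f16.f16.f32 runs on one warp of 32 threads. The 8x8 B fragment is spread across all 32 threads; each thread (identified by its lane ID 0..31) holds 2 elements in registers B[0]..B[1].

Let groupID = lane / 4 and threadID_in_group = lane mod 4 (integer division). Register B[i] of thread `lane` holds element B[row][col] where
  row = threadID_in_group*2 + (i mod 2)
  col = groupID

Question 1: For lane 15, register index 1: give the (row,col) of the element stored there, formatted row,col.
7,3

lane 15: grp=3 (15/4), tig=3 (15%4)
i=1: r=3*2+1=7, c=grp=3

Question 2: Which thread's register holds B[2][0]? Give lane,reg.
1,0

c=0⇒gr=0  r=2⇒th=1,odd=0
L=0*4+1=1  i=0=0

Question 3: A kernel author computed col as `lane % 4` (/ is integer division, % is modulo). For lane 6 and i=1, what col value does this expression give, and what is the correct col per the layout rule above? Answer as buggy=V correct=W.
buggy=2 correct=1

`lane % 4`[6,1]=>2
lane 6=>6/4=1, 6 mod 4=2
i=1  r:2·2+1=>5  c:1
col: 2 vs 1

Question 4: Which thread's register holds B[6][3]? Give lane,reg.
c: 3->gid=3  r: 6->tid=3,i&1=0
L=3*4+3=15  i=0=0

15,0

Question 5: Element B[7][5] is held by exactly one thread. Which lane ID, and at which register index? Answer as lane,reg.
23,1

c=5->g=5  r=7->t=3,b0=1
L=5*4+3=23  i=1=1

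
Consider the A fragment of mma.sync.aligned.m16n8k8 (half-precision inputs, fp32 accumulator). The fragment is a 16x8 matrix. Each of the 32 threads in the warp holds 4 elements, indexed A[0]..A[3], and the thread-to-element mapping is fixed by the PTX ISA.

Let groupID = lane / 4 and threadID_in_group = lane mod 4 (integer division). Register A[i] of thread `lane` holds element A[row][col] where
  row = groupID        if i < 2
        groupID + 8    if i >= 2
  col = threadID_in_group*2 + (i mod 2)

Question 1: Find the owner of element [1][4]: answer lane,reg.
r: 1->gid=1,r8=0  c: 4->tid=2,i&1=0
L=1*4+2=6  i=0*2+0=0

6,0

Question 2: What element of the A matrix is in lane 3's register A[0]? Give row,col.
0,6

lane 3: gr=0 (3/4), th=3 (3%4)
i=0: r=0+0=0, c=3*2+0=6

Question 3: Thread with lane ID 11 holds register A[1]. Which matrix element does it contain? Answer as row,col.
2,7

11: gr=2,th=3
[1] (2+0,3*2+1) = (2,7)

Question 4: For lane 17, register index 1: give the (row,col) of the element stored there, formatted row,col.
4,3

17: g=4,t=1
[1] (4+0,1*2+1) = (4,3)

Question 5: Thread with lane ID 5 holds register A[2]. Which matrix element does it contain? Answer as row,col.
9,2

lane 5: g=1 (5/4), t=1 (5%4)
i=2: r=1+8=9, c=1*2+0=2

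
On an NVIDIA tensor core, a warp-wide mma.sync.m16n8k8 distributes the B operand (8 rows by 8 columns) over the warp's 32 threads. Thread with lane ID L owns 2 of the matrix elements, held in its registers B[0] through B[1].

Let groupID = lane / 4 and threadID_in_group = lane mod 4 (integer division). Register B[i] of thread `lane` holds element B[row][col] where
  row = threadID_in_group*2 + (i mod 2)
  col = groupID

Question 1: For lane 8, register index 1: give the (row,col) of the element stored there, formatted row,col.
1,2

lane 8->8/4=2, 8 mod 4=0
i=1  r:2·0+1->1  c:2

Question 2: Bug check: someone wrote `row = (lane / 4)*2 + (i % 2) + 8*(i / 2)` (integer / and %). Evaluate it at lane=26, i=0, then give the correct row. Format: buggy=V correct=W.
buggy=12 correct=4

`(lane / 4)*2 + (i % 2) + 8*(i / 2)`[26,0]→12
lane 26: G=6 (26/4), T=2 (26%4)
i=0: r=2*2+0=4, c=G=6
row: 12 vs 4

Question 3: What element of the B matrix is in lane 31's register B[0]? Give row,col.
L=31⇒gr=31>>2=7, th=31&3=3
[0]⇒row 3·2+0=6  col gr=7

6,7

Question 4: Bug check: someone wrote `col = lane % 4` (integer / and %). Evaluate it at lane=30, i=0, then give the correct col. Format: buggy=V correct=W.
`lane % 4`[30,0]→2
lane 30→30/4=7, 30 mod 4=2
i=0  r:2·2+0→4  c:7
col: 2 vs 7

buggy=2 correct=7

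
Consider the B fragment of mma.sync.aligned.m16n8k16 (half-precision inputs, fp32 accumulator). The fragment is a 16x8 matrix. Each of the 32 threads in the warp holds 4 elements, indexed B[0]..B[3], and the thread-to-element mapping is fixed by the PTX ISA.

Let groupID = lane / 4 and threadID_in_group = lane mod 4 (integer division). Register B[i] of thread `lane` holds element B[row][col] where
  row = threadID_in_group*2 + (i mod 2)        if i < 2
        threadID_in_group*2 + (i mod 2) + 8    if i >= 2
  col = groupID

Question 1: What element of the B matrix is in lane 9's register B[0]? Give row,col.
lane 9: gid=2 (9/4), tid=1 (9%4)
i=0: r=1*2+0+0=2, c=gid=2

2,2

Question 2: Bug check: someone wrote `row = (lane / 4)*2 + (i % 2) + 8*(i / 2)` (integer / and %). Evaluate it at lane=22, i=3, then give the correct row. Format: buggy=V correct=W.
buggy=19 correct=13

`(lane / 4)*2 + (i % 2) + 8*(i / 2)`[22,3]→19
lane 22→22/4=5, 22 mod 4=2
i=3  r:2·2+1+8→13  c:5
row: 19 vs 13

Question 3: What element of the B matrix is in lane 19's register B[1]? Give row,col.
lane 19→19/4=4, 19 mod 4=3
i=1  r:2·3+1+0→7  c:4

7,4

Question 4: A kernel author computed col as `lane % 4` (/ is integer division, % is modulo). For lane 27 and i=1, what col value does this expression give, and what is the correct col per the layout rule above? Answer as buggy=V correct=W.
`lane % 4`[27,1]⇒3
27: gr=6,th=3
[1] (3*2+1+0,6) = (7,6)
col: 3 vs 6

buggy=3 correct=6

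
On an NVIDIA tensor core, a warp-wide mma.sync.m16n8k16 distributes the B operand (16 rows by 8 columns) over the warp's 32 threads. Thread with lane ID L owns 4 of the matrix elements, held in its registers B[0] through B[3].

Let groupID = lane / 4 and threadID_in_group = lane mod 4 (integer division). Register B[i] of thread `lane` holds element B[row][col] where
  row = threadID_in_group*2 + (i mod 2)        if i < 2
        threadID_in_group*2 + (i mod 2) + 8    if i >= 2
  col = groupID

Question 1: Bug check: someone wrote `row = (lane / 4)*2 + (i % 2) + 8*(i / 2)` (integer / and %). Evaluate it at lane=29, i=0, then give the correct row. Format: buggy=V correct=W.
buggy=14 correct=2

`(lane / 4)*2 + (i % 2) + 8*(i / 2)`[29,0]→14
L=29→G=29>>2=7, T=29&3=1
[0]→row 1·2+0+0=2  col G=7
row: 14 vs 2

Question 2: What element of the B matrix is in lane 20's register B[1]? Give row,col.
1,5

lane 20->20/4=5, 20 mod 4=0
i=1  r:2·0+1+0->1  c:5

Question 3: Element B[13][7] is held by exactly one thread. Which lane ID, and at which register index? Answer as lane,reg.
c=7->g=7  r=13->rb=1,t=2,b0=1
L=7*4+2=30  i=1*2+1=3

30,3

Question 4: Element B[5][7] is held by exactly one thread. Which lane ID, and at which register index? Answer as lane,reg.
30,1

c=7⇒gr=7  r=5⇒Rb=0,th=2,odd=1
L=7*4+2=30  i=0*2+1=1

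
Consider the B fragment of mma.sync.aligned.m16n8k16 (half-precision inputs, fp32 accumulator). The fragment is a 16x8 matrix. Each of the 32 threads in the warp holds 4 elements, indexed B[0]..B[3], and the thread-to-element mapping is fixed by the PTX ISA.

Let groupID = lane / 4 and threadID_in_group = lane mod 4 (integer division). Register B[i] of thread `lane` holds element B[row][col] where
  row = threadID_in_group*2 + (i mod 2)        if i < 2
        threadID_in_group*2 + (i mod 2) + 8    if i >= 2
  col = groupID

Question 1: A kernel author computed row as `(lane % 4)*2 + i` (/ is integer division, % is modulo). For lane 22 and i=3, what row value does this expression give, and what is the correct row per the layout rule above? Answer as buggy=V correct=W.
buggy=7 correct=13

`(lane % 4)*2 + i`[22,3]->7
lane 22->22/4=5, 22 mod 4=2
i=3  r:2·2+1+8->13  c:5
row: 7 vs 13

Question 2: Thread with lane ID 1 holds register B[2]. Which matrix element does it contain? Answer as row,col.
10,0

lane 1⇒1/4=0, 1 mod 4=1
i=2  r:2·1+0+8⇒10  c:0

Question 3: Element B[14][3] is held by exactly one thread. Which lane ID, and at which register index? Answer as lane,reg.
c=3→G=3  r=14→rhi=1,T=3,p=0
L=3*4+3=15  i=1*2+0=2

15,2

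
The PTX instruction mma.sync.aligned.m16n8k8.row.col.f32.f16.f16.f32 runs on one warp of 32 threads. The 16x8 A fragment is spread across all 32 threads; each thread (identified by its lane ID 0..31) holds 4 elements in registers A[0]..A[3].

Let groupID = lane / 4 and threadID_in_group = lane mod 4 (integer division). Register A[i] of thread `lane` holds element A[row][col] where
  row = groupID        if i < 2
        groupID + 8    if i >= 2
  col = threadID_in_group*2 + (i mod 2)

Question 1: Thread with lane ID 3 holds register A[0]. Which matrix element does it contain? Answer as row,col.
0,6

L=3→G=3>>2=0, T=3&3=3
[0]→row 0+0=0  col 3·2+0=6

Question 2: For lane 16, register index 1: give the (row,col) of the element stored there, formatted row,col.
16: G=4,T=0
[1] (4+0,0*2+1) = (4,1)

4,1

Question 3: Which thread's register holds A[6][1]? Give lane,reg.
24,1

r=6->g=6,rb=0  c=1->t=0,b0=1
L=6*4+0=24  i=0*2+1=1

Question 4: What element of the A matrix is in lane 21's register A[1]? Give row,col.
21: gr=5,th=1
[1] (5+0,1*2+1) = (5,3)

5,3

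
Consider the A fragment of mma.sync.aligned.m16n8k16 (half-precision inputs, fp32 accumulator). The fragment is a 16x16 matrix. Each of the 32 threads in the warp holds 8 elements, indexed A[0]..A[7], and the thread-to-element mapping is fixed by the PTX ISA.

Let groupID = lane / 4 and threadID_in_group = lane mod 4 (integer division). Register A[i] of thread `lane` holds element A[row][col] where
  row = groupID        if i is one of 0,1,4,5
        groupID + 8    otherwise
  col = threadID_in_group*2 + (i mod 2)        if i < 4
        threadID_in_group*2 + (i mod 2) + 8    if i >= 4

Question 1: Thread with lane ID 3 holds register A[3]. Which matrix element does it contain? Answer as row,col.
L=3->gid=3>>2=0, tid=3&3=3
[3]->row 0+8=8  col 3·2+1+0=7

8,7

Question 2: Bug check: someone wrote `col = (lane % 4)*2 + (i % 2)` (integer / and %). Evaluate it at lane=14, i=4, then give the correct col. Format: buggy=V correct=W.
`(lane % 4)*2 + (i % 2)`[14,4]→4
14: G=3,T=2
[4] (3+0,2*2+0+8) = (3,12)
col: 4 vs 12

buggy=4 correct=12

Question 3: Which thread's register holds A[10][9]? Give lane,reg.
8,7

r=10→G=2,rhi=1  c=9→chi=1,T=0,p=1
L=2*4+0=8  i=1*4+1*2+1=7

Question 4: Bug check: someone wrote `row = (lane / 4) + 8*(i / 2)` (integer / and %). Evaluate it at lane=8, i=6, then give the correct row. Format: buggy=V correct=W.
buggy=26 correct=10

`(lane / 4) + 8*(i / 2)`[8,6]->26
L=8->gid=8>>2=2, tid=8&3=0
[6]->row 2+8=10  col 0·2+0+8=8
row: 26 vs 10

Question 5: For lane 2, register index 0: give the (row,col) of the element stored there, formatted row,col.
2: gid=0,tid=2
[0] (0+0,2*2+0+0) = (0,4)

0,4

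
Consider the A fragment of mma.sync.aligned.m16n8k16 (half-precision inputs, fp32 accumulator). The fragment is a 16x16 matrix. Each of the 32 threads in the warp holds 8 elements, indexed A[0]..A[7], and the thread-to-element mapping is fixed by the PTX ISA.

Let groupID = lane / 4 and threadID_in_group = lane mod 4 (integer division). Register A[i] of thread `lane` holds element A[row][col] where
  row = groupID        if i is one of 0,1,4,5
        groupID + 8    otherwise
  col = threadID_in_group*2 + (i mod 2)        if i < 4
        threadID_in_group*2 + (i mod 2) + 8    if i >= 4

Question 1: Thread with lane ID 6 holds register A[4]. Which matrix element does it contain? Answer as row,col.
1,12

lane 6: g=1 (6/4), t=2 (6%4)
i=4: r=1+0=1, c=2*2+0+8=12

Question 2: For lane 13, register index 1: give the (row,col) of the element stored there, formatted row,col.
3,3

lane 13: g=3 (13/4), t=1 (13%4)
i=1: r=3+0=3, c=1*2+1+0=3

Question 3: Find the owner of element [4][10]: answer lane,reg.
r: 4->gid=4,r8=0  c: 10->c8=1,tid=1,i&1=0
L=4*4+1=17  i=1*4+0*2+0=4

17,4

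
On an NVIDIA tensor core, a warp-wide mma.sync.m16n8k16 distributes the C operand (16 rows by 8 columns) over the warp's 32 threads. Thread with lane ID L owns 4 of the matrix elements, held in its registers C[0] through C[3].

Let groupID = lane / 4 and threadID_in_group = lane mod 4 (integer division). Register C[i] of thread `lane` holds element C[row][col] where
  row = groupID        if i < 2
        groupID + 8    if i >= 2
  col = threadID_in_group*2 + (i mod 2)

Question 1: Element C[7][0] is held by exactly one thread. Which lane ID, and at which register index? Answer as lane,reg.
r=7→G=7,rhi=0  c=0→T=0,p=0
L=7*4+0=28  i=0*2+0=0

28,0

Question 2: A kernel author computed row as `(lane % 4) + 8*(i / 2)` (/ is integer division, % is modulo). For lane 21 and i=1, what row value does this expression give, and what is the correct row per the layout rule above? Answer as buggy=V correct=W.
`(lane % 4) + 8*(i / 2)`[21,1]→1
lane 21: G=5 (21/4), T=1 (21%4)
i=1: r=5+0=5, c=1*2+1=3
row: 1 vs 5

buggy=1 correct=5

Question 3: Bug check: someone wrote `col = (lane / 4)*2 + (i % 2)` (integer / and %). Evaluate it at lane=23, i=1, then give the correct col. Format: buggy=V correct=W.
`(lane / 4)*2 + (i % 2)`[23,1]→11
lane 23→23/4=5, 23 mod 4=3
i=1  r:5+0→5  c:2·3+1→7
col: 11 vs 7

buggy=11 correct=7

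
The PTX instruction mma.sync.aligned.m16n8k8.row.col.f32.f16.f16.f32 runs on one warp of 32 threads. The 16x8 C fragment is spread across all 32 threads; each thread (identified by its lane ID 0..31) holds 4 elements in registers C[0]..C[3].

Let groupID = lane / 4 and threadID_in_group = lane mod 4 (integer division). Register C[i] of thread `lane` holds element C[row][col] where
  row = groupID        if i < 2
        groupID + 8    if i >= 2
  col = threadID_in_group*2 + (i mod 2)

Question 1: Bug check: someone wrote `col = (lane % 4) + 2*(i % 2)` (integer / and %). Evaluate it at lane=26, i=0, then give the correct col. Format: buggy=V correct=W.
buggy=2 correct=4

`(lane % 4) + 2*(i % 2)`[26,0]=>2
L=26=>grp=26>>2=6, tig=26&3=2
[0]=>row 6+0=6  col 2·2+0=4
col: 2 vs 4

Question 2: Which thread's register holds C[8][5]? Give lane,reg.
r=8→G=0,rhi=1  c=5→T=2,p=1
L=0*4+2=2  i=1*2+1=3

2,3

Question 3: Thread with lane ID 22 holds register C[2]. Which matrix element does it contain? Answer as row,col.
22: grp=5,tig=2
[2] (5+8,2*2+0) = (13,4)

13,4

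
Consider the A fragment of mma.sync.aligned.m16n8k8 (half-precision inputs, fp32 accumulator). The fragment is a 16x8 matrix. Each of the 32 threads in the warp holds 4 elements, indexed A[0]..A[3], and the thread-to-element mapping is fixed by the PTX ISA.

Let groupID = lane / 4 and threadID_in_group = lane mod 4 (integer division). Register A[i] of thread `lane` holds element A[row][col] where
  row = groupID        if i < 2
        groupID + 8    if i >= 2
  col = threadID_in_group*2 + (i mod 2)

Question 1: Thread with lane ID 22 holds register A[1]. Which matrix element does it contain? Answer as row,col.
5,5

L=22=>grp=22>>2=5, tig=22&3=2
[1]=>row 5+0=5  col 2·2+1=5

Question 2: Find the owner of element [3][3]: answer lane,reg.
13,1

r:3=>grp=3,rB=0  c:3=>tig=1,lo=1
L=3*4+1=13  i=0*2+1=1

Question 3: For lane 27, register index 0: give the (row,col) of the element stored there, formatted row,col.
L=27->g=27>>2=6, t=27&3=3
[0]->row 6+0=6  col 3·2+0=6

6,6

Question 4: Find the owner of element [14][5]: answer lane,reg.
26,3

r=14->g=6,rb=1  c=5->t=2,b0=1
L=6*4+2=26  i=1*2+1=3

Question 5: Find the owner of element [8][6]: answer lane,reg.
r: 8->gid=0,r8=1  c: 6->tid=3,i&1=0
L=0*4+3=3  i=1*2+0=2

3,2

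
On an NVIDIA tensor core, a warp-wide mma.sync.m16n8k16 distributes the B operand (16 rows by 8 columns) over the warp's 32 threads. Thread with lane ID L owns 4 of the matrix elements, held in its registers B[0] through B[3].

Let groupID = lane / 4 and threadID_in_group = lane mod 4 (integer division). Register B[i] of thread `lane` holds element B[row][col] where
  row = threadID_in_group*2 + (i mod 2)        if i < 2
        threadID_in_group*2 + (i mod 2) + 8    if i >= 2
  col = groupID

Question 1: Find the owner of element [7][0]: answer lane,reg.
c: 0->gid=0  r: 7->r8=0,tid=3,i&1=1
L=0*4+3=3  i=0*2+1=1

3,1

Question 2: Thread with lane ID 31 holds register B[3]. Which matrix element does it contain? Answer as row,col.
15,7

L=31→G=31>>2=7, T=31&3=3
[3]→row 3·2+1+8=15  col G=7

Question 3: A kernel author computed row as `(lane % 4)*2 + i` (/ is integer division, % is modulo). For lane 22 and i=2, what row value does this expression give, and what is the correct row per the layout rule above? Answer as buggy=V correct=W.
`(lane % 4)*2 + i`[22,2]⇒6
L=22⇒gr=22>>2=5, th=22&3=2
[2]⇒row 2·2+0+8=12  col gr=5
row: 6 vs 12

buggy=6 correct=12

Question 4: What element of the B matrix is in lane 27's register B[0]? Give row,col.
lane 27=>27/4=6, 27 mod 4=3
i=0  r:2·3+0+0=>6  c:6

6,6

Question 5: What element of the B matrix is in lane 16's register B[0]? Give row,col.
0,4

lane 16: g=4 (16/4), t=0 (16%4)
i=0: r=0*2+0+0=0, c=g=4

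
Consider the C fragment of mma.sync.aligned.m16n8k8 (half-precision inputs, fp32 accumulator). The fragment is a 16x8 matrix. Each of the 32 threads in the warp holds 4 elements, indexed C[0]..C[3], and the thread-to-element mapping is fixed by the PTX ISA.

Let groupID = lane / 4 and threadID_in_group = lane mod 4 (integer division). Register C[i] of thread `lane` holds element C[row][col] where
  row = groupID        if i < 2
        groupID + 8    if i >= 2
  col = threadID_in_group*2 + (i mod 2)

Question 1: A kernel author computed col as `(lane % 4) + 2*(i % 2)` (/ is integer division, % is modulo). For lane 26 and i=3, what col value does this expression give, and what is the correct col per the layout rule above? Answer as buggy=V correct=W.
buggy=4 correct=5

`(lane % 4) + 2*(i % 2)`[26,3]→4
26: G=6,T=2
[3] (6+8,2*2+1) = (14,5)
col: 4 vs 5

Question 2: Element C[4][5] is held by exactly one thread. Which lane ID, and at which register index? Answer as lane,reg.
r=4⇒gr=4,Rb=0  c=5⇒th=2,odd=1
L=4*4+2=18  i=0*2+1=1

18,1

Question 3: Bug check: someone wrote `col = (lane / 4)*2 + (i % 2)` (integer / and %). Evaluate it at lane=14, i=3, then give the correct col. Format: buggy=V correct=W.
buggy=7 correct=5

`(lane / 4)*2 + (i % 2)`[14,3]->7
lane 14->14/4=3, 14 mod 4=2
i=3  r:3+8->11  c:2·2+1->5
col: 7 vs 5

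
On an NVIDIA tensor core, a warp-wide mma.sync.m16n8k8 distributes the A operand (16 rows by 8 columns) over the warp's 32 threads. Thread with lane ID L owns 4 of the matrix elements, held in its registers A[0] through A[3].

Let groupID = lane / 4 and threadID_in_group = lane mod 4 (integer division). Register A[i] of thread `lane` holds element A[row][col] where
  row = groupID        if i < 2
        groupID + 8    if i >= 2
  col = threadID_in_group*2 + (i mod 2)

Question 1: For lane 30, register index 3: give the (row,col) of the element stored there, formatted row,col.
lane 30->30/4=7, 30 mod 4=2
i=3  r:7+8->15  c:2·2+1->5

15,5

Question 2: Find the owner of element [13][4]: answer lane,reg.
22,2

r=13->g=5,rb=1  c=4->t=2,b0=0
L=5*4+2=22  i=1*2+0=2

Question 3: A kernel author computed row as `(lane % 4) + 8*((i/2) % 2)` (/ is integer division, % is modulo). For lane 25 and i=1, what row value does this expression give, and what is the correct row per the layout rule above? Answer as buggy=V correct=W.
buggy=1 correct=6

`(lane % 4) + 8*((i/2) % 2)`[25,1]->1
lane 25->25/4=6, 25 mod 4=1
i=1  r:6+0->6  c:2·1+1->3
row: 1 vs 6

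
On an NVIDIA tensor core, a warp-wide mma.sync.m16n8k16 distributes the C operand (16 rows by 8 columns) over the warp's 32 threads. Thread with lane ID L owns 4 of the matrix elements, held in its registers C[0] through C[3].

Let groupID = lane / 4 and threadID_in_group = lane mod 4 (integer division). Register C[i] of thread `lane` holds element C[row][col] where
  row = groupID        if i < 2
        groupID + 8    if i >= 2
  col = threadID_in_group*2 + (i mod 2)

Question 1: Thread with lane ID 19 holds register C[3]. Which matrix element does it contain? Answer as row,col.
lane 19: g=4 (19/4), t=3 (19%4)
i=3: r=4+8=12, c=3*2+1=7

12,7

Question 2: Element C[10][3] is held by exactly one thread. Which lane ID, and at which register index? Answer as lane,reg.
r=10->g=2,rb=1  c=3->t=1,b0=1
L=2*4+1=9  i=1*2+1=3

9,3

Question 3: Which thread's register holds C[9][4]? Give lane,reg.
r=9⇒gr=1,Rb=1  c=4⇒th=2,odd=0
L=1*4+2=6  i=1*2+0=2

6,2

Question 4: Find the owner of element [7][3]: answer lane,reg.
29,1

r=7⇒gr=7,Rb=0  c=3⇒th=1,odd=1
L=7*4+1=29  i=0*2+1=1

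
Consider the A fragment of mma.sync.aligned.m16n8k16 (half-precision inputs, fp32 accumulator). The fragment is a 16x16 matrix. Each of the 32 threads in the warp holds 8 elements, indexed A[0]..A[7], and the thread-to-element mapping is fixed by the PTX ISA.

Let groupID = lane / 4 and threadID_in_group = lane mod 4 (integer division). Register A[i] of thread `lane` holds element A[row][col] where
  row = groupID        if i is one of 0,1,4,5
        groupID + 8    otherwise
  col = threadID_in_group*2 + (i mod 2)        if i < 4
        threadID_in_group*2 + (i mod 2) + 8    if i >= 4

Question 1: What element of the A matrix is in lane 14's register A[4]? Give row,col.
3,12

14: gid=3,tid=2
[4] (3+0,2*2+0+8) = (3,12)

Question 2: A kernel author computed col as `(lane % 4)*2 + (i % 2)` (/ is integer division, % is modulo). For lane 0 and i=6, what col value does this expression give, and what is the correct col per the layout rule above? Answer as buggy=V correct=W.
`(lane % 4)*2 + (i % 2)`[0,6]->0
0: g=0,t=0
[6] (0+8,0*2+0+8) = (8,8)
col: 0 vs 8

buggy=0 correct=8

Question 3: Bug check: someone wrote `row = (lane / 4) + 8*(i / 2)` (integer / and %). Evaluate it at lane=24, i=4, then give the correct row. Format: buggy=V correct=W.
`(lane / 4) + 8*(i / 2)`[24,4]→22
L=24→G=24>>2=6, T=24&3=0
[4]→row 6+0=6  col 0·2+0+8=8
row: 22 vs 6

buggy=22 correct=6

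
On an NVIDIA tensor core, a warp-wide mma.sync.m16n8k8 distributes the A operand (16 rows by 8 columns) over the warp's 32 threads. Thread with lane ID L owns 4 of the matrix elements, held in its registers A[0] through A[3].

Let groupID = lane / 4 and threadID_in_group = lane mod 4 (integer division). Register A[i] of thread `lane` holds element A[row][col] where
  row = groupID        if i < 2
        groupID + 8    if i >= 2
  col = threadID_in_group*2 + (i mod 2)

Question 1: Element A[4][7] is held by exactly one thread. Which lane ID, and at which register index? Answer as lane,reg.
19,1

r=4⇒gr=4,Rb=0  c=7⇒th=3,odd=1
L=4*4+3=19  i=0*2+1=1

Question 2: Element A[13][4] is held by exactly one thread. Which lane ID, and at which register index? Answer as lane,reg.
22,2

r:13=>grp=5,rB=1  c:4=>tig=2,lo=0
L=5*4+2=22  i=1*2+0=2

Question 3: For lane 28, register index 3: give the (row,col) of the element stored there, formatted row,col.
15,1

28: g=7,t=0
[3] (7+8,0*2+1) = (15,1)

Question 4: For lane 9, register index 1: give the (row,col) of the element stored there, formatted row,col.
2,3

lane 9: G=2 (9/4), T=1 (9%4)
i=1: r=2+0=2, c=1*2+1=3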